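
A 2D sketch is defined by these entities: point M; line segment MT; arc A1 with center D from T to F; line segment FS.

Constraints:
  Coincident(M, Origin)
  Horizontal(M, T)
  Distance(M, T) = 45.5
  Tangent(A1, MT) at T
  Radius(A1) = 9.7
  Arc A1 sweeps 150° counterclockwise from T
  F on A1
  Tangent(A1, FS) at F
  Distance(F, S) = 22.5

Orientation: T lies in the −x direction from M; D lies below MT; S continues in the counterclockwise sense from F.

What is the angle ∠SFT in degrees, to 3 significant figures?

105°

M is at the origin; M and T share the same y with |MT| = 45.5 and T on the −x side, so T = (-45.5, 0.00). Since A1 is tangent to MT there, DT ⟂ MT, so D = T + (0, -9.7) = (-45.5, -9.70). On A1, T sits at bearing 90° from D; a 150° counterclockwise sweep puts F at bearing 240°, so F = D + 9.7·(cos 240°, sin 240°) = (-50.4, -18.1). Tangency of A1 to FS means the radius DF is perpendicular to FS, so FS runs along (−sin 240°, cos 240°); with |FS| = 22.5, S = (-30.9, -29.4). Then cos ∠SFT = FS·FT / (|FS||FT|), giving 105°.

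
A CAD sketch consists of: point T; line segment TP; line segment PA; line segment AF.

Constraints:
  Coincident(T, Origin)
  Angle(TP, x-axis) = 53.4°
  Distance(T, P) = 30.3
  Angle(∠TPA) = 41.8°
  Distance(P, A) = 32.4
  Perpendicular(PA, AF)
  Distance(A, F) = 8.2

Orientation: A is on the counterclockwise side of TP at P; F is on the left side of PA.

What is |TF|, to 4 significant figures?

15.50

T is at the origin; TP runs at 53.4° with length 30.3, so P = 30.3·(cos 53.4°, sin 53.4°) = (18.07, 24.33). ∠TPA = 41.8°, so PA runs at 53.4° + (180° − 41.8°) = 191.6° from the x-axis; with |PA| = 32.4, A = P + 32.4·(cos 191.6°, sin 191.6°) = (-13.67, 17.81). PA ⟂ AF; with |AF| = 8.2 on the left of PA, F = A + 8.2·(0.2011, -0.9796) = (-12.02, 9.778). Then |TF| = |F − T| = 15.50.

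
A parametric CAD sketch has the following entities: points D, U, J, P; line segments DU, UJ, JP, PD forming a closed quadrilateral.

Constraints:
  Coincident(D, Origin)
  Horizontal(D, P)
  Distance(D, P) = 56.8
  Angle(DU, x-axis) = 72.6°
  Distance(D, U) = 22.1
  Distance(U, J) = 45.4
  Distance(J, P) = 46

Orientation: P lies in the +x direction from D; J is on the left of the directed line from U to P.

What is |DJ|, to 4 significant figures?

63.67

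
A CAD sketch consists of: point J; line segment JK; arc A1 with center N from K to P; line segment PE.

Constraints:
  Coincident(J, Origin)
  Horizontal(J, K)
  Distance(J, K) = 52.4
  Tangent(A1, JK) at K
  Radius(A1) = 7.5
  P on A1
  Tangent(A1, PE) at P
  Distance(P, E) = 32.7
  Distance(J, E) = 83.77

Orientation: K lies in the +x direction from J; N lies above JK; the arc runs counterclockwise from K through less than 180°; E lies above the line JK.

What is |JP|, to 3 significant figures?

58.3

Checks: |NP| = 7.500 ✓; ∠(NP, PE) = 90.00° ✓; |PE| = 32.70 ✓; |JE| = 83.77 ✓.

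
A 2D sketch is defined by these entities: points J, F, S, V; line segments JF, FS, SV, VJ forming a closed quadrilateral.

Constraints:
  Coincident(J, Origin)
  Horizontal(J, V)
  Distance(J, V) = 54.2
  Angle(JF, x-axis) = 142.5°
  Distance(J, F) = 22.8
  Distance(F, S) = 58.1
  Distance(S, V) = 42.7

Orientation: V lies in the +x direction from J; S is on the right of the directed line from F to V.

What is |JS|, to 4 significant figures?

35.74

Checks: |FS| = 58.10 ✓; |SV| = 42.70 ✓.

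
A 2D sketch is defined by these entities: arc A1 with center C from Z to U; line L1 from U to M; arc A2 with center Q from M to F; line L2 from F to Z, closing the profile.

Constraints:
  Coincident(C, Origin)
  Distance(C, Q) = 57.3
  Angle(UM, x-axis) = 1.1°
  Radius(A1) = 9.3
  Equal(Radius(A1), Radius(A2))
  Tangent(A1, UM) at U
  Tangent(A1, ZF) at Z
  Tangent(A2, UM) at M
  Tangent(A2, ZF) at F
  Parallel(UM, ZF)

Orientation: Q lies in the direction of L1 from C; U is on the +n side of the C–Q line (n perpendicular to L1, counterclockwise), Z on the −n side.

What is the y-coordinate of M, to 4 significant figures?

10.40

The slot axis is L1's direction at 1.1°, so u = (cos 1.1°, sin 1.1°) = (0.9998, 0.01920) and n = (−sin 1.1°, cos 1.1°) = (-0.01920, 0.9998). C is at the origin and Q lies 57.3 along u from C, so Q = 57.3·u = (57.29, 1.100). Tangency of A1 to both parallel lines with radius 9.3 puts U and Z at C ± 9.3·n: U = (-0.1785, 9.298), Z = (0.1785, -9.298). Equal radii place M and F the same way about Q: M = Q + 9.3·n = (57.11, 10.40), F = Q − 9.3·n = (57.47, -8.198). So M.y = 10.40.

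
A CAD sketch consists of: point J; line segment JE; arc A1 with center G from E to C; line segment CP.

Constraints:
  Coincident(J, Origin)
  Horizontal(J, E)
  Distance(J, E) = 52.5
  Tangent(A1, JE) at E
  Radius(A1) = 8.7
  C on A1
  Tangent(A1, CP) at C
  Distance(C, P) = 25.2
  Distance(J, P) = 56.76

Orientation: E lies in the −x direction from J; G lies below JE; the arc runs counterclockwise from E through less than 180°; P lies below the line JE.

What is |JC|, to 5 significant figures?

61.181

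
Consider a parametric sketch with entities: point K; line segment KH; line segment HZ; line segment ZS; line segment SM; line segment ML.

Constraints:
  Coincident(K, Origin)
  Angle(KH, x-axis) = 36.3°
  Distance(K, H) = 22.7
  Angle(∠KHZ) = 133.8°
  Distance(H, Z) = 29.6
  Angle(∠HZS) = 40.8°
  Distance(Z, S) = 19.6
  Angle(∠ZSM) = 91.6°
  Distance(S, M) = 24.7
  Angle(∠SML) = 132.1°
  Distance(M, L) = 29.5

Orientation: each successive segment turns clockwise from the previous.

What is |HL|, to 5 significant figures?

34.810

∠ZSM = 91.6° gives SM at 122.50° from the x-axis; with |SM| = 24.7, M = (17.364, 19.116). ∠SML = 132.1° gives ML at 74.600° from the x-axis; with |ML| = 29.5, L = (25.198, 47.557). Then |HL| = |L − H| = 34.810.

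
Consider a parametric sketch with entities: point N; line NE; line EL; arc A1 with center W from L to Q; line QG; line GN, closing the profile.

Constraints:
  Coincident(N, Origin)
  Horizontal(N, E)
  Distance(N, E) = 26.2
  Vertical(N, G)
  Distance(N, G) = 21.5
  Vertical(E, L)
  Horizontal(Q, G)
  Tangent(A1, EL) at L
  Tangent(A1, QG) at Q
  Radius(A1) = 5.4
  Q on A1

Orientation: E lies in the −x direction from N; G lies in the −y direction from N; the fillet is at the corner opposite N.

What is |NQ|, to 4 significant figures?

29.91

N is at the origin; NE is horizontal with |NE| = 26.2 and E on the −x side, so E = (-26.20, 0.000). N and G share the same x with |NG| = 21.5 and G on the −y side, so G = (0.000, -21.50). The virtual corner opposite N is at (-26.20, -21.50). Tangency of A1 to EL means the radius WL is perpendicular to EL and since A1 is tangent to QG there, WQ ⟂ QG, with radius 5.4, so the center W sits 5.4 in from both sides at W = (-20.80, -16.10). That places the tangent points at L = (-26.20, -16.10) on EL and Q = (-20.80, -21.50) on QG. Then |NQ| = |Q − N| = 29.91.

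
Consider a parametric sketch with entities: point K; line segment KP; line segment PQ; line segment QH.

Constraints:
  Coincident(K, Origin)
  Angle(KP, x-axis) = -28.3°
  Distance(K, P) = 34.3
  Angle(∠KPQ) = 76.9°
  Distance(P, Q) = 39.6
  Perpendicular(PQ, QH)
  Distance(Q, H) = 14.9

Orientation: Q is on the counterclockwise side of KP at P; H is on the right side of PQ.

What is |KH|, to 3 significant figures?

57.8

K is at the origin; KP runs at -28.3° with length 34.3, so P = 34.3·(cos -28.3°, sin -28.3°) = (30.2, -16.3). ∠KPQ = 76.9°, so PQ runs at -28.3° + (180° − 76.9°) = 74.8° from the x-axis; with |PQ| = 39.6, Q = P + 39.6·(cos 74.8°, sin 74.8°) = (40.6, 22.0). PQ ⟂ QH; with |QH| = 14.9 on the right of PQ, H = Q + 14.9·(0.965, -0.262) = (55.0, 18.0). Then |KH| = |H − K| = 57.8.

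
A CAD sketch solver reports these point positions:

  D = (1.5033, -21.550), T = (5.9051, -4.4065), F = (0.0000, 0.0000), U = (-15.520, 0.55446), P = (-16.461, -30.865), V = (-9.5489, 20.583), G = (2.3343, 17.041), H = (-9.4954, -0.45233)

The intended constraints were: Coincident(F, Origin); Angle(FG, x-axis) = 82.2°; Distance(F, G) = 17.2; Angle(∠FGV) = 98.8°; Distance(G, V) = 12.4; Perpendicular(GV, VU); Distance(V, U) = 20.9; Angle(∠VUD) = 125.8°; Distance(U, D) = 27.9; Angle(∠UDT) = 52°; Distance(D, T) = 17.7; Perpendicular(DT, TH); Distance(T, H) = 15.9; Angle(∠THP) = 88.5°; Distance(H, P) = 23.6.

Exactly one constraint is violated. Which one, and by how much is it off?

Distance(H, P) = 23.6 — off by 7.60.

F = (0.00, 0.00) ✓; FG at 82.20° ✓; |FG| = 17.20 ✓; ∠FGV = 98.80° ✓; |GV| = 12.40 ✓; ∠(GV, VU) = 90.00° ✓; |VU| = 20.90 ✓; ∠VUD = 125.8° ✓; |UD| = 27.90 ✓; ∠UDT = 52.00° ✓; |DT| = 17.70 ✓; ∠(DT, TH) = 90.00° ✓; |TH| = 15.90 ✓; ∠THP = 88.50° ✓; |HP| = 31.20 ✗.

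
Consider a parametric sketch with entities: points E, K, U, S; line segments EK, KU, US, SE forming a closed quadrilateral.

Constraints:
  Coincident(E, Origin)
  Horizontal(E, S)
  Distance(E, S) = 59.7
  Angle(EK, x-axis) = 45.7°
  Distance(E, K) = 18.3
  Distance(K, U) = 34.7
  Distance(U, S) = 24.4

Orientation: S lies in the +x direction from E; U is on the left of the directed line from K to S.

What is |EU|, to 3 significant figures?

51.0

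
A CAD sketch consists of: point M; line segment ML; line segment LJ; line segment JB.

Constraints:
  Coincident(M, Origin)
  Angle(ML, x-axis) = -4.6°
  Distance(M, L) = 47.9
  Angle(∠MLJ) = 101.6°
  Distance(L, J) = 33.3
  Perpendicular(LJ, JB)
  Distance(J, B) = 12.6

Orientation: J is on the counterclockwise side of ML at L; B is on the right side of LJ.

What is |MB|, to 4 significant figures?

73.39

M is at the origin; ML runs at -4.6° with length 47.9, so L = 47.9·(cos -4.6°, sin -4.6°) = (47.75, -3.842). ∠MLJ = 101.6°, so LJ runs at -4.6° + (180° − 101.6°) = 73.80° from the x-axis; with |LJ| = 33.3, J = L + 33.3·(cos 73.80°, sin 73.80°) = (57.04, 28.14). LJ ⟂ JB; with |JB| = 12.6 on the right of LJ, B = J + 12.6·(0.9603, -0.2790) = (69.14, 24.62). Then |MB| = |B − M| = 73.39.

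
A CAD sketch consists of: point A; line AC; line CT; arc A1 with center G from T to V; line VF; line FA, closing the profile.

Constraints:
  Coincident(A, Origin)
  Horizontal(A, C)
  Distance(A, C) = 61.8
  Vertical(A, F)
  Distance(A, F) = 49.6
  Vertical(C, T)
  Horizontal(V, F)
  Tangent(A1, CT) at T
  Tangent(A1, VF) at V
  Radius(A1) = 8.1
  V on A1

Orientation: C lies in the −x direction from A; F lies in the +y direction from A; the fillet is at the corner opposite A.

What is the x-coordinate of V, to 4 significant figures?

-53.70

The virtual corner opposite A is at (-61.80, 49.60). A1 meets CT tangentially, so GT is at right angles to CT and the tangent condition forces GV to be normal to VF, with radius 8.1, so the center G sits 8.1 in from both sides at G = (-53.70, 41.50). That places the tangent points at T = (-61.80, 41.50) on CT and V = (-53.70, 49.60) on VF. So V.x = -53.70.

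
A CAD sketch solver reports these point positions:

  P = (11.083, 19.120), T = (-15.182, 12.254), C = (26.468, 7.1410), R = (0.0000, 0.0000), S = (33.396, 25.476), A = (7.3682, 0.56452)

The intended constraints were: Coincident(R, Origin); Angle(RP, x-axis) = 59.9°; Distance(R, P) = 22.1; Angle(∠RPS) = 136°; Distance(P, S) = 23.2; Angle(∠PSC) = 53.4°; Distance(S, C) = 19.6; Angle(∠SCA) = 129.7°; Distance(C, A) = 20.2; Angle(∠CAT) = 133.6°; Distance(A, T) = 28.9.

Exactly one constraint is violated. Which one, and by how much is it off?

Distance(A, T) = 28.9 — off by 3.50.

R = (0.00, 0.00) ✓; RP at 59.90° ✓; |RP| = 22.10 ✓; ∠RPS = 136.0° ✓; |PS| = 23.20 ✓; ∠PSC = 53.40° ✓; |SC| = 19.60 ✓; ∠SCA = 129.7° ✓; |CA| = 20.20 ✓; ∠CAT = 133.6° ✓; |AT| = 25.40 ✗.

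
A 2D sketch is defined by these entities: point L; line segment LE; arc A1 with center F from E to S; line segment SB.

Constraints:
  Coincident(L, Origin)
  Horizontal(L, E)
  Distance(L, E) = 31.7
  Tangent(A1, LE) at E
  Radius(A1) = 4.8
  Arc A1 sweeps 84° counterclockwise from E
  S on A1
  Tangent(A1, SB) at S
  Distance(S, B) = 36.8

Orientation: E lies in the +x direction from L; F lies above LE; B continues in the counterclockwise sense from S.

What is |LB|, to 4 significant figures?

57.43

On A1, E sits at bearing -90° from F; an 84° counterclockwise sweep puts S at bearing -6°, so S = F + 4.8·(cos -6°, sin -6°) = (36.47, 4.298). A1 meets SB tangentially, so FS is at right angles to SB, so SB runs along (−sin -6°, cos -6°); with |SB| = 36.8, B = (40.32, 40.90). Then |LB| = |B − L| = 57.43.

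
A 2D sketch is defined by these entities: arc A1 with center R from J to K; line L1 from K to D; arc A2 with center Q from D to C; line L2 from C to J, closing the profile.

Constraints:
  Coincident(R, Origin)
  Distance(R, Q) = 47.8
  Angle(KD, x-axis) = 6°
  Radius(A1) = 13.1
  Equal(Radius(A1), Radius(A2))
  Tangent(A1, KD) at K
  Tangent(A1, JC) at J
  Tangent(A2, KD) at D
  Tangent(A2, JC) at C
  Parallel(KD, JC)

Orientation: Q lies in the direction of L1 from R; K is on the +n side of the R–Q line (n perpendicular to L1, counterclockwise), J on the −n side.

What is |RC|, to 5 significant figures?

49.563

Tangency of A1 to both parallel lines with radius 13.1 puts K and J at R ± 13.1·n: K = (-1.3693, 13.028), J = (1.3693, -13.028). Equal radii place D and C the same way about Q: D = Q + 13.1·n = (46.169, 18.025), C = Q − 13.1·n = (48.907, -8.0318). Then |RC| = |C − R| = 49.563.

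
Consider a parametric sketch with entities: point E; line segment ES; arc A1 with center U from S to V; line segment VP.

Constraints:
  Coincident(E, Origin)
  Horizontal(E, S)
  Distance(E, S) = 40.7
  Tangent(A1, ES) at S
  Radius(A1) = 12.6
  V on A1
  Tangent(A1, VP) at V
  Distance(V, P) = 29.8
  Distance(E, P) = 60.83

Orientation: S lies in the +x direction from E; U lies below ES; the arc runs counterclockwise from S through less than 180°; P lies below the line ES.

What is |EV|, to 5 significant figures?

34.045

Checks: |UV| = 12.60 ✓; ∠(UV, VP) = 90.00° ✓; |VP| = 29.80 ✓; |EP| = 60.83 ✓.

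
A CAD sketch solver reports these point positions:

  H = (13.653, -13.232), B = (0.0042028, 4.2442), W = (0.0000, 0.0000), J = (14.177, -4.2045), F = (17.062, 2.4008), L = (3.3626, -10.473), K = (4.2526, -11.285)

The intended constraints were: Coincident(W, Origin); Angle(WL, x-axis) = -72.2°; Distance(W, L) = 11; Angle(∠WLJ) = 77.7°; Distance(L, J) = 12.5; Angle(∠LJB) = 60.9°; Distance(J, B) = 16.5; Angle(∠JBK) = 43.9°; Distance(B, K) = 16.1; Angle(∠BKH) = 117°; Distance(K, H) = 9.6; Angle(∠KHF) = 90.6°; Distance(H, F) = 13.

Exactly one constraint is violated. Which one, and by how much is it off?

Distance(H, F) = 13 — off by 3.00.

W = (0.00, 0.00) ✓; WL at -72.20° ✓; |WL| = 11.00 ✓; ∠WLJ = 77.70° ✓; |LJ| = 12.50 ✓; ∠LJB = 60.90° ✓; |JB| = 16.50 ✓; ∠JBK = 43.90° ✓; |BK| = 16.10 ✓; ∠BKH = 117.0° ✓; |KH| = 9.600 ✓; ∠KHF = 90.60° ✓; |HF| = 16.00 ✗.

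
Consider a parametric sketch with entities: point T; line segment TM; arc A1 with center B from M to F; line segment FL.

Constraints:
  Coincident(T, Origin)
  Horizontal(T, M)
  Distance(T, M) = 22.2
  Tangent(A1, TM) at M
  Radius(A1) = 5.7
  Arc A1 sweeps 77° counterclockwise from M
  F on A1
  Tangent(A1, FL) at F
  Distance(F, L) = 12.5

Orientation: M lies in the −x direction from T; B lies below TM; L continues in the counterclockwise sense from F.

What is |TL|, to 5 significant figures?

34.781

T is at the origin; T and M share the same y with |TM| = 22.2 and M on the −x side, so M = (-22.200, 0.0000). Tangency of A1 to TM means the radius BM is perpendicular to TM, so B = M + (0, -5.7) = (-22.200, -5.7000). On A1, M sits at bearing 90° from B; a 77° counterclockwise sweep puts F at bearing 167°, so F = B + 5.7·(cos 167°, sin 167°) = (-27.754, -4.4178). The tangent condition forces BF to be normal to FL, so FL runs along (−sin 167°, cos 167°); with |FL| = 12.5, L = (-30.566, -16.597). Then |TL| = |L − T| = 34.781.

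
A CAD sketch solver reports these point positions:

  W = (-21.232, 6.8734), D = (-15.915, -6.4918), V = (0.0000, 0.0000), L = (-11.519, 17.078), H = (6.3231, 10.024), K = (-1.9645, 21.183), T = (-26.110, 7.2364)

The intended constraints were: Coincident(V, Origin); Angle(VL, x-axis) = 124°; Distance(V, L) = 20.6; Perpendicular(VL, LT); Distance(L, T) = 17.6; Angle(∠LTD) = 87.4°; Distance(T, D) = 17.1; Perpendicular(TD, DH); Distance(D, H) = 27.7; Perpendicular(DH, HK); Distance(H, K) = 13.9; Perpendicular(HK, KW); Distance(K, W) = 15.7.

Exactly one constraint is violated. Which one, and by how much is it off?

Distance(K, W) = 15.7 — off by 8.30.

V = (0.00, 0.00) ✓; VL at 124.0° ✓; |VL| = 20.60 ✓; ∠(VL, LT) = 90.00° ✓; |LT| = 17.60 ✓; ∠LTD = 87.40° ✓; |TD| = 17.10 ✓; ∠(TD, DH) = 90.00° ✓; |DH| = 27.70 ✓; ∠(DH, HK) = 90.00° ✓; |HK| = 13.90 ✓; ∠(HK, KW) = 90.00° ✓; |KW| = 24.00 ✗.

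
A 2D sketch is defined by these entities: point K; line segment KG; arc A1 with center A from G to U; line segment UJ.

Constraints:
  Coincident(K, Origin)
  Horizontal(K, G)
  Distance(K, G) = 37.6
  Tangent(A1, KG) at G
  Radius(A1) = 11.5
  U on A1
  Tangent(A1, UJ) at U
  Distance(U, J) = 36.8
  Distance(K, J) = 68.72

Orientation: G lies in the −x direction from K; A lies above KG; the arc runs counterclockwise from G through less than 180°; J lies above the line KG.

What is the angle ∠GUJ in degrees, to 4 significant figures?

117.9°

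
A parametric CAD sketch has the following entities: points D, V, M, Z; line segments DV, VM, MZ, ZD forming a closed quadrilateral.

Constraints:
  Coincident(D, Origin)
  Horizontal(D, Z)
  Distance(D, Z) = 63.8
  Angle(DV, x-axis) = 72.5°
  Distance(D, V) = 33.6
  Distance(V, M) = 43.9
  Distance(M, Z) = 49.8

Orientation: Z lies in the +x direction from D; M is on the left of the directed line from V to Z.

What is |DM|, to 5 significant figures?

70.083

Checks: |VM| = 43.90 ✓; |MZ| = 49.80 ✓.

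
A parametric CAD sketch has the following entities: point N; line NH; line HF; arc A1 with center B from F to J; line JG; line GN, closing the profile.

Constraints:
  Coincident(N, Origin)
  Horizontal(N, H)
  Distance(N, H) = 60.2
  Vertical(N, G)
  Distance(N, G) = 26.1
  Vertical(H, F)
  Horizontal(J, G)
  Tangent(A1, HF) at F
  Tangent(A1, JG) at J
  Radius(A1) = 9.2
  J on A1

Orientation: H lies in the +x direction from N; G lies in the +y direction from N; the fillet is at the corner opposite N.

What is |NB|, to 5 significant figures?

53.727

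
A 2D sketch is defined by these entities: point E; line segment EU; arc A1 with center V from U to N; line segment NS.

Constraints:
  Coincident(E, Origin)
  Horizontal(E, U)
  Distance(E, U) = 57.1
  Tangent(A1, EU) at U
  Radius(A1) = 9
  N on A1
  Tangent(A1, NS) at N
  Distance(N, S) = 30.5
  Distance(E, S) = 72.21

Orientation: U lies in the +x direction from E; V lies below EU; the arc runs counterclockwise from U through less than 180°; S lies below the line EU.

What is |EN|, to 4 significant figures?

50.21

E is at the origin; E and U share the same y with |EU| = 57.1 and U on the +x side, so U = (57.10, 0.000). Since A1 is tangent to EU there, VU ⟂ EU, so V = U + (0, -9) = (57.10, -9.000). Since VN ⟂ NS (tangency), |VS| = √(9.0² + 30.5²) = 31.80 regardless of where N sits on A1. So S lies on both circle(E, 72.21) and circle(V, 31.80); the below-EU intersection is S = (59.65, -40.70). N is the foot of the tangent from S: N = (48.70, -12.23).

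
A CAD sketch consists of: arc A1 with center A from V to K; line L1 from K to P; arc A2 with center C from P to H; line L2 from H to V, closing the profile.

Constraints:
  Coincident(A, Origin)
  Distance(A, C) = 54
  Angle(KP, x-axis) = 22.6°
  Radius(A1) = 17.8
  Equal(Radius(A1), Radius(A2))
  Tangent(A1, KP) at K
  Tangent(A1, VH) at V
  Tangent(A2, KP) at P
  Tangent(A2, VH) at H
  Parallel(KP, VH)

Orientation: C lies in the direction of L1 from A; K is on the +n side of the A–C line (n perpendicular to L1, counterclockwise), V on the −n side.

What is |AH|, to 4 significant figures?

56.86

Tangency of A1 to both parallel lines with radius 17.8 puts K and V at A ± 17.8·n: K = (-6.840, 16.43), V = (6.840, -16.43). Equal radii place P and H the same way about C: P = C + 17.8·n = (43.01, 37.19), H = C − 17.8·n = (56.69, 4.319). Then |AH| = |H − A| = 56.86.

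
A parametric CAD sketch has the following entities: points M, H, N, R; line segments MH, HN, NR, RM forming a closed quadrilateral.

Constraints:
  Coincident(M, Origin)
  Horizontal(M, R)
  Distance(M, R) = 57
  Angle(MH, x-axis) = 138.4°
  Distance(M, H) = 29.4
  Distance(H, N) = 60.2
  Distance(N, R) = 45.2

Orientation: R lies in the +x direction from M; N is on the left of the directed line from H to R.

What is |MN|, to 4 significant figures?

52.59

Checks: |HN| = 60.20 ✓; |NR| = 45.20 ✓.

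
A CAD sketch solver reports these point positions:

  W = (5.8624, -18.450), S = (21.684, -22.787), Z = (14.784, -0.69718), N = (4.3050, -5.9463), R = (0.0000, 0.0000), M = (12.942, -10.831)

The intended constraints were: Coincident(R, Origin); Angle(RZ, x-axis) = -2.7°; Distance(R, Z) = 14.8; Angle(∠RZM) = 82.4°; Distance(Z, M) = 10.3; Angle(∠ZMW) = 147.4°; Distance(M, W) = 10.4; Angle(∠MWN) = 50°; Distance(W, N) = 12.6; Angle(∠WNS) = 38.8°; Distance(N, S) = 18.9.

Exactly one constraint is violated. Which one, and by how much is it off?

Distance(N, S) = 18.9 — off by 5.30.

R = (0.00, 0.00) ✓; RZ at -2.700° ✓; |RZ| = 14.80 ✓; ∠RZM = 82.40° ✓; |ZM| = 10.30 ✓; ∠ZMW = 147.4° ✓; |MW| = 10.40 ✓; ∠MWN = 50.00° ✓; |WN| = 12.60 ✓; ∠WNS = 38.80° ✓; |NS| = 24.20 ✗.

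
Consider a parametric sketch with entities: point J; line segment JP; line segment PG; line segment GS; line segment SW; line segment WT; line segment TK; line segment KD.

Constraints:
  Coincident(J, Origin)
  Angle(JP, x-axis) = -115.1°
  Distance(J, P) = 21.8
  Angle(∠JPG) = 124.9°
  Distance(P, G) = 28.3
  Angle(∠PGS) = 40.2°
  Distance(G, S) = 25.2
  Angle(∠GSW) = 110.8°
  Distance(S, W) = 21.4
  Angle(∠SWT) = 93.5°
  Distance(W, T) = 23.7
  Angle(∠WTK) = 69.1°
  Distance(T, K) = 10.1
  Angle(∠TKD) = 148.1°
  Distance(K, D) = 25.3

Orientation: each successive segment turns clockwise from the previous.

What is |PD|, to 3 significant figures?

20.9

∠WTK = 69.1° gives TK at 143° from the x-axis; with |TK| = 10.1, K = (-15.2, -29.1). ∠TKD = 148.1° gives KD at 112° from the x-axis; with |KD| = 25.3, D = (-24.5, -5.55). Then |PD| = |D − P| = 20.9.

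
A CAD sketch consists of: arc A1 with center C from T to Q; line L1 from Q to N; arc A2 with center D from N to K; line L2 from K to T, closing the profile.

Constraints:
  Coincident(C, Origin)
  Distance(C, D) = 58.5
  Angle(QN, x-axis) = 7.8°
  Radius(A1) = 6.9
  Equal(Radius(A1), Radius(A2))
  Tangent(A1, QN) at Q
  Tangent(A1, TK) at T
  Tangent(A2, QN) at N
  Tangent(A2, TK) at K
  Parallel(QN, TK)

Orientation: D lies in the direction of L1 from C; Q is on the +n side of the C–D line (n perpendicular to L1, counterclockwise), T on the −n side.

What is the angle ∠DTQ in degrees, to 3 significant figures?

83.3°

The slot axis is L1's direction at 7.8°, so u = (cos 7.8°, sin 7.8°) = (0.991, 0.136) and n = (−sin 7.8°, cos 7.8°) = (-0.136, 0.991). C is at the origin and D lies 58.5 along u from C, so D = 58.5·u = (58.0, 7.94). Tangency of A1 to both parallel lines with radius 6.9 puts Q and T at C ± 6.9·n: Q = (-0.936, 6.84), T = (0.936, -6.84). Then cos ∠DTQ = TD·TQ / (|TD||TQ|), giving 83.3°.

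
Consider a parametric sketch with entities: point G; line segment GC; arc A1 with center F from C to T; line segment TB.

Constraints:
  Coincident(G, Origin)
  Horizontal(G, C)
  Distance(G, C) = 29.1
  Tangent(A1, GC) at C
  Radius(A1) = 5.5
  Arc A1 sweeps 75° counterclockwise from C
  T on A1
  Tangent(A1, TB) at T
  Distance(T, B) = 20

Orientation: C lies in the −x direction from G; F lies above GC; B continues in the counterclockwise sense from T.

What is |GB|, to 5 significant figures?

29.895

G is at the origin; G and C share the same y with |GC| = 29.1 and C on the −x side, so C = (-29.100, 0.0000). The tangent condition forces FC to be normal to GC, so F = C + (0, 5.5) = (-29.100, 5.5000). On A1, C sits at bearing -90° from F; a 75° counterclockwise sweep puts T at bearing -15°, so T = F + 5.5·(cos -15°, sin -15°) = (-23.787, 4.0765). The tangent condition forces FT to be normal to TB, so TB runs along (−sin -15°, cos -15°); with |TB| = 20.0, B = (-18.611, 23.395). Then |GB| = |B − G| = 29.895.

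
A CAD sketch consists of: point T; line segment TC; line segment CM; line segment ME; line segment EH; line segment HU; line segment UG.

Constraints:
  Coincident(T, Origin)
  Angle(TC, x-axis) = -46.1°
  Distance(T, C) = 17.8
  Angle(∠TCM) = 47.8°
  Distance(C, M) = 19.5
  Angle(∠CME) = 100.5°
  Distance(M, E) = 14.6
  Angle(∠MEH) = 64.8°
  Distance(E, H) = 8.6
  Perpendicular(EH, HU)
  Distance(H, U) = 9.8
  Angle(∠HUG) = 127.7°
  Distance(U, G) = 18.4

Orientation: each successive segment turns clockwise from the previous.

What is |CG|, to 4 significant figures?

33.57

T is at the origin; TC runs at -46.1° with length 17.8, so C = (12.34, -12.83). ∠TCM = 47.8° gives CM at -178.3° from the x-axis; with |CM| = 19.5, M = (-7.149, -13.40). ∠CME = 100.5° gives ME at 102.2° from the x-axis; with |ME| = 14.6, E = (-10.23, 0.8660). ∠MEH = 64.8° gives EH at -13.00° from the x-axis; with |EH| = 8.6, H = (-1.855, -1.069). The perpendicularity gives HU at right angles to EH, so HU runs at -103.0°; with |HU| = 9.8, U = (-4.059, -10.62). ∠HUG = 127.7° gives UG at -155.3° from the x-axis; with |UG| = 18.4, G = (-20.78, -18.31). Then |CG| = |G − C| = 33.57.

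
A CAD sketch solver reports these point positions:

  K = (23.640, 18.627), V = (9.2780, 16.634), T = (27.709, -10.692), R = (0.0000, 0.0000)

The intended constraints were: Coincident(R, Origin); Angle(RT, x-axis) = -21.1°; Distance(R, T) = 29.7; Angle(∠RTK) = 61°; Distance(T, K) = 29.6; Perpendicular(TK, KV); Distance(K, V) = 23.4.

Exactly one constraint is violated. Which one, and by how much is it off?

Distance(K, V) = 23.4 — off by 8.90.

R = (0.00, 0.00) ✓; RT at -21.10° ✓; |RT| = 29.70 ✓; ∠RTK = 61.00° ✓; |TK| = 29.60 ✓; ∠(TK, KV) = 90.00° ✓; |KV| = 14.50 ✗.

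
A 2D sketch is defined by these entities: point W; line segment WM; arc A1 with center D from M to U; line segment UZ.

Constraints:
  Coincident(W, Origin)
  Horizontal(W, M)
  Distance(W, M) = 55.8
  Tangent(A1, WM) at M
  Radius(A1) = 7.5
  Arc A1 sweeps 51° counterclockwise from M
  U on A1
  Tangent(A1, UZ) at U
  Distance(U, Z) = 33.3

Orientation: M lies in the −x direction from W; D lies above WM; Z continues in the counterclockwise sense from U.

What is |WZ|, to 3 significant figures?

40.8

W is at the origin; WM is horizontal with |WM| = 55.8 and M on the −x side, so M = (-55.8, 0.00). A1 meets WM tangentially, so DM is at right angles to WM, so D = M + (0, 7.5) = (-55.8, 7.50). On A1, M sits at bearing -90° from D; a 51° counterclockwise sweep puts U at bearing -39°, so U = D + 7.5·(cos -39°, sin -39°) = (-50.0, 2.78). Since A1 is tangent to UZ there, DU ⟂ UZ, so UZ runs along (−sin -39°, cos -39°); with |UZ| = 33.3, Z = (-29.0, 28.7). Then |WZ| = |Z − W| = 40.8.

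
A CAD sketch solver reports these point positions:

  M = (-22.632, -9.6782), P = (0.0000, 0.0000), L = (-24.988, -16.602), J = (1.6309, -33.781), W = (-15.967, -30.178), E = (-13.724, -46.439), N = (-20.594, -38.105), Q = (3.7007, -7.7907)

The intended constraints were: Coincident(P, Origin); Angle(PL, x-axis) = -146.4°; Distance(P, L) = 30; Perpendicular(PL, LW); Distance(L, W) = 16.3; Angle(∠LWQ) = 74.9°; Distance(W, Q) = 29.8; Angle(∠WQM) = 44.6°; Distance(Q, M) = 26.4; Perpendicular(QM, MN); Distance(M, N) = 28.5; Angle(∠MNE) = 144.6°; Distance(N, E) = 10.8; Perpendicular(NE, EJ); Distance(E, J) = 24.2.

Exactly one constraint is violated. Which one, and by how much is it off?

Distance(E, J) = 24.2 — off by 4.30.

P = (0.00, 0.00) ✓; PL at -146.4° ✓; |PL| = 30.00 ✓; ∠(PL, LW) = 90.00° ✓; |LW| = 16.30 ✓; ∠LWQ = 74.90° ✓; |WQ| = 29.80 ✓; ∠WQM = 44.60° ✓; |QM| = 26.40 ✓; ∠(QM, MN) = 90.00° ✓; |MN| = 28.50 ✓; ∠MNE = 144.6° ✓; |NE| = 10.80 ✓; ∠(NE, EJ) = 90.00° ✓; |EJ| = 19.90 ✗.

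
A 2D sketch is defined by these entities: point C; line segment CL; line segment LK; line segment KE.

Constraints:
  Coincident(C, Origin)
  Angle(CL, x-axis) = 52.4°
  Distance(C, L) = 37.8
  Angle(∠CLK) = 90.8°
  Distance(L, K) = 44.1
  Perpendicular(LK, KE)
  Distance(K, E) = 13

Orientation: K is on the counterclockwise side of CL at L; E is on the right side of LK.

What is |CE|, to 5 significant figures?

67.616

C is at the origin; CL runs at 52.4° with length 37.8, so L = 37.8·(cos 52.4°, sin 52.4°) = (23.063, 29.949). ∠CLK = 90.8°, so LK runs at 52.4° + (180° − 90.8°) = 141.60° from the x-axis; with |LK| = 44.1, K = L + 44.1·(cos 141.60°, sin 141.60°) = (-11.497, 57.341). LK ⟂ KE; with |KE| = 13.0 on the right of LK, E = K + 13.0·(0.62115, 0.78369) = (-3.4225, 67.529). Then |CE| = |E − C| = 67.616.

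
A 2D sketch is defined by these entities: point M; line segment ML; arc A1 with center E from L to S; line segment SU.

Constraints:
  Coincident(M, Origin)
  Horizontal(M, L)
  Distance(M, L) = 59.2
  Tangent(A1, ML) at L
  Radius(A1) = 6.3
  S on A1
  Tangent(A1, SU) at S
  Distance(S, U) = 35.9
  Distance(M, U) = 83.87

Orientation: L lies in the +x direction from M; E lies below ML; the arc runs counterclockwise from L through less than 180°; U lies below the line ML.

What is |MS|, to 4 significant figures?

54.84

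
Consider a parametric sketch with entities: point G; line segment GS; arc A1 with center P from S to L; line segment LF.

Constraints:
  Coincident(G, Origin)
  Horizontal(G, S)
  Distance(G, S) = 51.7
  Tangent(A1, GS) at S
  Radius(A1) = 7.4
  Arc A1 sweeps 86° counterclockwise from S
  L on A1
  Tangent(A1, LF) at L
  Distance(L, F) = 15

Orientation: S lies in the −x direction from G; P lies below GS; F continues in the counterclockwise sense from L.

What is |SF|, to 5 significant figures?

23.417

G is at the origin; G and S share the same y with |GS| = 51.7 and S on the −x side, so S = (-51.700, 0.0000). Tangency of A1 to GS means the radius PS is perpendicular to GS, so P = S + (0, -7.4) = (-51.700, -7.4000). On A1, S sits at bearing 90° from P; an 86° counterclockwise sweep puts L at bearing 176°, so L = P + 7.4·(cos 176°, sin 176°) = (-59.082, -6.8838). Since A1 is tangent to LF there, PL ⟂ LF, so LF runs along (−sin 176°, cos 176°); with |LF| = 15.0, F = (-60.128, -21.847). Then |SF| = |F − S| = 23.417.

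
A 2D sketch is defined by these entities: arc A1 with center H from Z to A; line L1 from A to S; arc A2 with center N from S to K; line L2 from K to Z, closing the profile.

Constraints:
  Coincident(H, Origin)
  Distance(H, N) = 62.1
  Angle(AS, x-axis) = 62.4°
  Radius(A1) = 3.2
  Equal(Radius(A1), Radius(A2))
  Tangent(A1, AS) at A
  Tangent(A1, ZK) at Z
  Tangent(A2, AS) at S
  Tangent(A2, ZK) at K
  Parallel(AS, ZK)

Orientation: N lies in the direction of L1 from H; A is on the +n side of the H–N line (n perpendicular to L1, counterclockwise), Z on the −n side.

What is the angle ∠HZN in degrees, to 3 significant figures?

87.1°

The slot axis is L1's direction at 62.4°, so u = (cos 62.4°, sin 62.4°) = (0.463, 0.886) and n = (−sin 62.4°, cos 62.4°) = (-0.886, 0.463). H is at the origin and N lies 62.1 along u from H, so N = 62.1·u = (28.8, 55.0). Tangency of A1 to both parallel lines with radius 3.2 puts A and Z at H ± 3.2·n: A = (-2.84, 1.48), Z = (2.84, -1.48). Then cos ∠HZN = ZH·ZN / (|ZH||ZN|), giving 87.1°.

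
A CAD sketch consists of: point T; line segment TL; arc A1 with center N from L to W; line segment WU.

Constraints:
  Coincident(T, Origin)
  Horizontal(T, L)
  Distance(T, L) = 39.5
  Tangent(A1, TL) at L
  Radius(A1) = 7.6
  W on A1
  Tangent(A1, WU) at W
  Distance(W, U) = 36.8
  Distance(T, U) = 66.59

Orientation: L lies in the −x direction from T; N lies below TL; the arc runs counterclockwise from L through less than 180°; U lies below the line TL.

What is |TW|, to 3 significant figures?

47.6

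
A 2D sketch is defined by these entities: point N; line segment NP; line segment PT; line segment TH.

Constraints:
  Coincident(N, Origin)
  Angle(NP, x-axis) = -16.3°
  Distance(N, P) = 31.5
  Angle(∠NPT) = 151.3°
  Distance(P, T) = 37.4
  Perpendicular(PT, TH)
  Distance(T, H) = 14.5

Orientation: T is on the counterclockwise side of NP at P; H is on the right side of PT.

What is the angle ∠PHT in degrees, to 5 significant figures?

68.809°

N is at the origin; NP runs at -16.3° with length 31.5, so P = 31.5·(cos -16.3°, sin -16.3°) = (30.234, -8.8410). ∠NPT = 151.3°, so PT runs at -16.3° + (180° − 151.3°) = 12.400° from the x-axis; with |PT| = 37.4, T = P + 37.4·(cos 12.400°, sin 12.400°) = (66.761, -0.80990). PT is perpendicular to TH; with |TH| = 14.5 on the right of PT, H = T + 14.5·(0.21474, -0.97667) = (69.875, -14.972). Then cos ∠PHT = HP·HT / (|HP||HT|), giving 68.809°.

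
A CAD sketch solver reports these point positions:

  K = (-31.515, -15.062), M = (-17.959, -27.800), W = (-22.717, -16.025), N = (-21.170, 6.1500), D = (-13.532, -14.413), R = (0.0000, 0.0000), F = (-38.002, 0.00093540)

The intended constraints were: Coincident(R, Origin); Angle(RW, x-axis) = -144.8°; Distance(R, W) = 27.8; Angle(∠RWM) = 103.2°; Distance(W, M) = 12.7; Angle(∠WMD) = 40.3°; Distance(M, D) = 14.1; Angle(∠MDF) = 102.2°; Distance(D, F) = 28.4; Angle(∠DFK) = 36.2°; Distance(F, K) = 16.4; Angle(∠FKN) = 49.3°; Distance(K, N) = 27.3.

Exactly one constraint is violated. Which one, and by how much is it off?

Distance(K, N) = 27.3 — off by 3.70.

R = (0.00, 0.00) ✓; RW at -144.8° ✓; |RW| = 27.80 ✓; ∠RWM = 103.2° ✓; |WM| = 12.70 ✓; ∠WMD = 40.30° ✓; |MD| = 14.10 ✓; ∠MDF = 102.2° ✓; |DF| = 28.40 ✓; ∠DFK = 36.20° ✓; |FK| = 16.40 ✓; ∠FKN = 49.30° ✓; |KN| = 23.60 ✗.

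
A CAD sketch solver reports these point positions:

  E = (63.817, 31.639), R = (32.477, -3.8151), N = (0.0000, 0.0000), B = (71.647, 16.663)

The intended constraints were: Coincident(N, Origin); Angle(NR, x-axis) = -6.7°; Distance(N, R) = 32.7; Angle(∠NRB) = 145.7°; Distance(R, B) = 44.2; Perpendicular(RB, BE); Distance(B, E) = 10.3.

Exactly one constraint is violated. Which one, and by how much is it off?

Distance(B, E) = 10.3 — off by 6.60.

N = (0.00, 0.00) ✓; NR at -6.700° ✓; |NR| = 32.70 ✓; ∠NRB = 145.7° ✓; |RB| = 44.20 ✓; ∠(RB, BE) = 90.00° ✓; |BE| = 16.90 ✗.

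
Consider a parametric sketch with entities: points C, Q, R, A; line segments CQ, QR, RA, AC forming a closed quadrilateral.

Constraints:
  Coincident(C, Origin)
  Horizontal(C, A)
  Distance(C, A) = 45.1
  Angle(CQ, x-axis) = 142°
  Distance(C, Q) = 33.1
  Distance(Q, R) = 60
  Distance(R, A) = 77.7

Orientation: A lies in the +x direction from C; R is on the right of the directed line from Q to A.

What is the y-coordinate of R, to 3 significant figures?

-39.5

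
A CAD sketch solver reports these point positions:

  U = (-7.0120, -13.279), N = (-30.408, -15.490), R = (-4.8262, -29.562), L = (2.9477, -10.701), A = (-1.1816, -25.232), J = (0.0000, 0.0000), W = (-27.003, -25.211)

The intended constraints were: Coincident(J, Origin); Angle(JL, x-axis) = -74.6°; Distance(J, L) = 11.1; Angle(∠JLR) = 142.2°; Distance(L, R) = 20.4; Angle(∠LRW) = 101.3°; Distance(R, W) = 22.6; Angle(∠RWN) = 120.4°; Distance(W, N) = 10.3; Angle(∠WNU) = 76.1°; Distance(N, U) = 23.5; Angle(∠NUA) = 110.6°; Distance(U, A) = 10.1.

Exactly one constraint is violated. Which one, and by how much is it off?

Distance(U, A) = 10.1 — off by 3.20.

J = (0.00, 0.00) ✓; JL at -74.60° ✓; |JL| = 11.10 ✓; ∠JLR = 142.2° ✓; |LR| = 20.40 ✓; ∠LRW = 101.3° ✓; |RW| = 22.60 ✓; ∠RWN = 120.4° ✓; |WN| = 10.30 ✓; ∠WNU = 76.09° ✓; |NU| = 23.50 ✓; ∠NUA = 110.6° ✓; |UA| = 13.30 ✗.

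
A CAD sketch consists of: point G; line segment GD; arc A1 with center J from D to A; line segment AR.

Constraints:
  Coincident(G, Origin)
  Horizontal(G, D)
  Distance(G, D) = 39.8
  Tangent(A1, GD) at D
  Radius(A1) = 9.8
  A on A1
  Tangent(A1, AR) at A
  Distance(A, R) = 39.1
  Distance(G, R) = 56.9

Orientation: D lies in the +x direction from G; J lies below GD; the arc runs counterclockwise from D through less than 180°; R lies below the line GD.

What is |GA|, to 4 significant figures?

31.51

G is at the origin; GD is horizontal with |GD| = 39.8 and D on the +x side, so D = (39.80, 0.000). The tangent condition forces JD to be normal to GD, so J = D + (0, -9.8) = (39.80, -9.800). Since JA ⟂ AR (tangency), |JR| = √(9.8² + 39.1²) = 40.31 regardless of where A sits on A1. So R lies on both circle(G, 56.9) and circle(J, 40.31); the below-GD intersection is R = (29.37, -48.74). A is the foot of the tangent from R: A = (30.00, -9.641).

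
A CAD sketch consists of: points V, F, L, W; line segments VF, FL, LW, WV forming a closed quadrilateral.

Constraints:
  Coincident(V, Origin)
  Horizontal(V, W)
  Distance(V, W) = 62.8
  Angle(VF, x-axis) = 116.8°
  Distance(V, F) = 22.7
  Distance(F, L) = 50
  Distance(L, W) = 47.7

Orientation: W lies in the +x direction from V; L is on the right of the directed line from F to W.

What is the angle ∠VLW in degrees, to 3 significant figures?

110°

V is at the origin; V and W share the same y with |VW| = 62.8 and W in +x, so W = (62.8, 0). VF runs at 116.8° with |VF| = 22.7, so F = (-10.2, 20.3). L is determined by |FL| = 50.0 and |LW| = 47.7 together: it lies at the intersection of circle(F, 50.0) and circle(W, 47.7). With |FW| = 75.8, the foot of the radical line on FW is 39.4 from F and the perpendicular offset is √(50.0² − 39.4²) = 30.8. Taking the right-of-FW solution: L = (19.5, -20.0).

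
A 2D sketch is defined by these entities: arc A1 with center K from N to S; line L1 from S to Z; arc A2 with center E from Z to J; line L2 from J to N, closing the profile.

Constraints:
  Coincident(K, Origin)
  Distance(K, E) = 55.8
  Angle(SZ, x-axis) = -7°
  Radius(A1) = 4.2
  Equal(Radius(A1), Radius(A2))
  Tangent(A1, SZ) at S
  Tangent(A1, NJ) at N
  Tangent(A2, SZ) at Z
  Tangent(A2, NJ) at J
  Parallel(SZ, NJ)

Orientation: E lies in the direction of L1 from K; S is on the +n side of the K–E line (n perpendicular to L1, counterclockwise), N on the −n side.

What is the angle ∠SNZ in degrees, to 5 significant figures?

81.439°

The slot axis is L1's direction at -7.0°, so u = (cos -7.0°, sin -7.0°) = (0.99255, -0.12187) and n = (−sin -7.0°, cos -7.0°) = (0.12187, 0.99255). K is at the origin and E lies 55.8 along u from K, so E = 55.8·u = (55.384, -6.8003). Tangency of A1 to both parallel lines with radius 4.2 puts S and N at K ± 4.2·n: S = (0.51185, 4.1687), N = (-0.51185, -4.1687). Equal radii place Z and J the same way about E: Z = E + 4.2·n = (55.896, -2.6316), J = E − 4.2·n = (54.872, -10.969). Then cos ∠SNZ = NS·NZ / (|NS||NZ|), giving 81.439°.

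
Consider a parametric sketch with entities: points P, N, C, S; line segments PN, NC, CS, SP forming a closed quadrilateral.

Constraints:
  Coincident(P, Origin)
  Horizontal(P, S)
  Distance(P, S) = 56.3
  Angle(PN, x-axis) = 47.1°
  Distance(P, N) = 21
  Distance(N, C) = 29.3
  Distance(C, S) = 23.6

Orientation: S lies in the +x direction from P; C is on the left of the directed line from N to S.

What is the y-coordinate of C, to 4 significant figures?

19.68

Checks: P = (0.00, 0.00) ✓; |NC| = 29.30 ✓; |CS| = 23.60 ✓.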